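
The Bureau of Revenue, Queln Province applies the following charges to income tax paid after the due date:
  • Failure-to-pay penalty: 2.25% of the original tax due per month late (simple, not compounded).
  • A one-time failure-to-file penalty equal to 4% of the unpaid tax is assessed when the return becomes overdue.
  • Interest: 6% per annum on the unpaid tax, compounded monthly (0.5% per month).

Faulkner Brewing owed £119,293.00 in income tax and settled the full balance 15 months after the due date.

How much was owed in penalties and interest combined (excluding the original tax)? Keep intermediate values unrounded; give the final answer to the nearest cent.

Failure-to-file penalty: 4% × £119,293.00 = £4,771.72
Failure-to-pay penalty = 2.25% × £119,293.00 × 15 mo = £40,261.39…
Interest: £119,293.00 × ((1 + 0.005)^15 − 1) = £119,293.00 × 0.0776827… = £9,267.0068…
Penalties + interest = £45,033.1075 + £9,267.0068… = £54,300.11

£54,300.11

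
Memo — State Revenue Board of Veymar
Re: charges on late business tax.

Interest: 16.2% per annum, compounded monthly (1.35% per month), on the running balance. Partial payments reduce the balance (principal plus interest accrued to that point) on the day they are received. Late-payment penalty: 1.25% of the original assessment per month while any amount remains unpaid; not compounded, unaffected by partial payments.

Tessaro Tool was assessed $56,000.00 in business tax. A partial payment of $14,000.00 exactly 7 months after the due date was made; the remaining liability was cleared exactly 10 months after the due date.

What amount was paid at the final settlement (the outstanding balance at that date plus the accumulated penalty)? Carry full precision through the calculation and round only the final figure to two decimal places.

Balance at month 7: $56,000.0000 × (1 + 0.0135)^7 = $61,511.2140…
After $14,000.00 payment: $61,511.2140… − $14,000.00 = $47,511.2140…
Balance at month 10: $47,511.2140… × (1 + 0.0135)^3 = $49,461.5118…
Penalty: 10 × 1.25% × $56,000.00 = $7,000.00
Final settlement = outstanding balance + penalty = $49,461.5118… + $7,000.00 = $56,461.51

$56,461.51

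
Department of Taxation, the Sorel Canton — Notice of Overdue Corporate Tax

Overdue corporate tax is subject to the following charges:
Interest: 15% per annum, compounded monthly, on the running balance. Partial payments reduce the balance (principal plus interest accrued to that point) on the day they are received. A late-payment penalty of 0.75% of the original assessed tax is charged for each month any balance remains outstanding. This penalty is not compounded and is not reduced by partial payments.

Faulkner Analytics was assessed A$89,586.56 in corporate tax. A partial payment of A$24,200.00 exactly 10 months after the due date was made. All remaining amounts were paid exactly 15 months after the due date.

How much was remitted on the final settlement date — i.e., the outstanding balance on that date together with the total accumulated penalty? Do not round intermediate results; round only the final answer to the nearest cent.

A$92,264.20

Monthly rate = 15% ÷ 12 = 1.25%
Balance at month 10: A$89,586.5600 × (1 + 0.0125)^10 = A$101,436.2486…
After A$24,200.00 payment: A$101,436.2486… − A$24,200.00 = A$77,236.2486…
Balance at month 15: A$77,236.2486… × (1 + 0.0125)^5 = A$82,185.7138…
Penalty: 15 × 0.75% × A$89,586.56 = A$10,078.49…
Final settlement = outstanding balance + penalty = A$82,185.7138… + A$10,078.49… = A$92,264.20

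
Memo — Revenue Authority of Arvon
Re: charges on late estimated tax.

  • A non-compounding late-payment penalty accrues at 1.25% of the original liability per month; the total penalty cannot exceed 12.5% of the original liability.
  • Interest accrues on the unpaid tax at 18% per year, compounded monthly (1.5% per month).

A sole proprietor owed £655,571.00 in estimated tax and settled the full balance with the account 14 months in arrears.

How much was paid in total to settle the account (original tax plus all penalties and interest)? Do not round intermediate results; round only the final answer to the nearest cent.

£889,449.71

Penalty (uncapped): 14 × 1.25% × £655,571.00 = £114,724.93…; cap = 12.5% × £655,571.00 = £81,946.38… → penalty = £81,946.38…
Interest: £655,571.00 × ((1 + 0.015)^14 − 1) = £655,571.00 × 0.2317557… = £151,932.3361…
Total = £655,571.00 + £81,946.3750 + £151,932.3361… = £889,449.71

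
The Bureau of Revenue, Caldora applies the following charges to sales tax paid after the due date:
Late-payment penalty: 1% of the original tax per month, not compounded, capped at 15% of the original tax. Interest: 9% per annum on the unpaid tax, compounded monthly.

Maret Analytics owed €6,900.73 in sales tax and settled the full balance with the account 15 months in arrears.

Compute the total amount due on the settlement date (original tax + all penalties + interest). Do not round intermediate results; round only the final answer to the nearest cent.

€8,754.28

Penalty (uncapped): 15 × 1% × €6,900.73 = €1,035.11…; cap = 15% × €6,900.73 = €1,035.11… → penalty = €1,035.11…
Interest (9%/yr ÷ 12 = 0.75%/month): €6,900.73 × ((1 + 0.0075)^15 − 1) = €818.4445…
Total = €6,900.73 + €1,035.1095 + €818.4445… = €8,754.28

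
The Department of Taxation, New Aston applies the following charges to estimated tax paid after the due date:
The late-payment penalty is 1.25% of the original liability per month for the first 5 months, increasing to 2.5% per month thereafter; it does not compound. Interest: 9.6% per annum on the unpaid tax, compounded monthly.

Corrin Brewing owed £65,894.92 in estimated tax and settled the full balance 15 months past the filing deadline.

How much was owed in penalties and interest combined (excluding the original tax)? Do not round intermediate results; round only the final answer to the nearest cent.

£28,958.09

Penalty, months 1–5: 5 × 1.25% × £65,894.92 = £4,118.43…
Penalty, months 6–15: 10 × 2.5% × £65,894.92 = £16,473.73
Interest (9.6%/yr ÷ 12 = 0.8%/month): £65,894.92 × ((1 + 0.008)^15 − 1) = £8,365.9301…
Penalties + interest = £20,592.1625 + £8,365.9301… = £28,958.09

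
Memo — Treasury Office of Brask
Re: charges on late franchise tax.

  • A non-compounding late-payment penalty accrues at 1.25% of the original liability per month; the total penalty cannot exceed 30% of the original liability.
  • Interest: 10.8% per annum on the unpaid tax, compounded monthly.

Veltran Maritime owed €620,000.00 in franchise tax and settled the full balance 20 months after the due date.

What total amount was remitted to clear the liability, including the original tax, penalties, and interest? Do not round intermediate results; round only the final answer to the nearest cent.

€896,677.35

Penalty: 20 × 1.25% × €620,000.00 = €155,000.00 (below the 30% cap of €186,000.00)
Interest (10.8%/yr ÷ 12 = 0.9%/month): €620,000.00 × ((1 + 0.009)^20 − 1) = €121,677.3464…
Total = €620,000.00 + €155,000.0000 + €121,677.3464… = €896,677.35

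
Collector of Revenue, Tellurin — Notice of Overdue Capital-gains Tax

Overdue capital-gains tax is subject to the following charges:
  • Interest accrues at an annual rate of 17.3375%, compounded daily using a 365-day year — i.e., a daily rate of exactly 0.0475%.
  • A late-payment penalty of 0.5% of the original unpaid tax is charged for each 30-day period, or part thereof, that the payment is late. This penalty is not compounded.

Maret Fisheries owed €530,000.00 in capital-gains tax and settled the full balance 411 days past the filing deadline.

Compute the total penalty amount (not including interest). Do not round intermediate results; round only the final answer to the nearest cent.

€37,100.00

Penalty periods: ⌈411/30⌉ = 14; penalty = 14 × 0.5% × €530,000.00 = €37,100.00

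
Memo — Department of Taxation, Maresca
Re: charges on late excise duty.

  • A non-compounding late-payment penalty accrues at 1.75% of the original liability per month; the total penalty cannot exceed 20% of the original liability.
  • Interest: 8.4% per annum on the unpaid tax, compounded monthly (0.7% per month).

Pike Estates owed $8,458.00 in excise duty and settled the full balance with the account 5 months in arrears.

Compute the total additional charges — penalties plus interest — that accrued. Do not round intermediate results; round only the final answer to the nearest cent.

Penalty: 5 × 1.75% × $8,458.00 = $740.08… (below the 20% cap of $1,691.60)
Interest: $8,458.00 × ((1 + 0.007)^5 − 1) = $8,458.00 × 0.0354934… = $300.2035…
Penalties + interest = $740.0750 + $300.2035… = $1,040.28

$1,040.28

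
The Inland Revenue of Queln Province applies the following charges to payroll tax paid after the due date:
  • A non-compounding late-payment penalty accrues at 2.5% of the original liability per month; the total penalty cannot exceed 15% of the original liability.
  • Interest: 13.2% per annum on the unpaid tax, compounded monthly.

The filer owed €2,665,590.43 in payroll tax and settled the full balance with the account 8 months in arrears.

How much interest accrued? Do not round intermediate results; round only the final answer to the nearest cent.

€243,804.42

Interest (13.2%/yr ÷ 12 = 1.1%/month): €2,665,590.43 × ((1 + 0.011)^8 − 1) = €243,804.4167…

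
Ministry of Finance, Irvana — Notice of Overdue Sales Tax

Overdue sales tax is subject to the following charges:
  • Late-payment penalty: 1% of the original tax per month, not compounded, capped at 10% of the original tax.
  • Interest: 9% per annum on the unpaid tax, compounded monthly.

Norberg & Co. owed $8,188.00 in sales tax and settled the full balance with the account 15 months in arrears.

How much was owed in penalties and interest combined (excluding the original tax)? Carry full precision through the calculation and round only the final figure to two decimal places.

$1,789.92

Penalty (uncapped): 15 × 1% × $8,188.00 = $1,228.20; cap = 10% × $8,188.00 = $818.80 → penalty = $818.80
Interest (9%/yr ÷ 12 = 0.75%/month): $8,188.00 × ((1 + 0.0075)^15 − 1) = $971.1180…
Penalties + interest = $818.8000 + $971.1180… = $1,789.92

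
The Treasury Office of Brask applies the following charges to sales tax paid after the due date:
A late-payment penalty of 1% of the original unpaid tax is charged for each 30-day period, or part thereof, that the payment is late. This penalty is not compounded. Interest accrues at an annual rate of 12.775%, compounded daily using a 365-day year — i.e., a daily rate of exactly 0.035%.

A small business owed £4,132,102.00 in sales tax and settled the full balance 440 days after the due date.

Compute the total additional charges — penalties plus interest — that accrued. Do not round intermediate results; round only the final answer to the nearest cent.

£1,307,642.76

Penalty periods: ⌈440/30⌉ = 15; penalty = 15 × 1% × £4,132,102.00 = £619,815.30
Interest: £4,132,102.00 × ((1 + 0.00035)^440 − 1) = £4,132,102.00 × 0.16645946… = £687,827.4577…
Penalties + interest = £619,815.3000 + £687,827.4577… = £1,307,642.76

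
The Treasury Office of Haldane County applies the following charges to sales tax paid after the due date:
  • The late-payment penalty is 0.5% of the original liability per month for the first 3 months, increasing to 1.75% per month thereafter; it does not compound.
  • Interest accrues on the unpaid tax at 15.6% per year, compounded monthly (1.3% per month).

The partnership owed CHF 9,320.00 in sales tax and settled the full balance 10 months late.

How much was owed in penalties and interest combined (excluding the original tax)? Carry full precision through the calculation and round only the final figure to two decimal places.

Penalty, months 1–3: 3 × 0.5% × CHF 9,320.00 = CHF 139.80
Penalty, months 4–10: 7 × 1.75% × CHF 9,320.00 = CHF 1,141.70
Interest: CHF 9,320.00 × ((1 + 0.013)^10 − 1) = CHF 9,320.00 × 0.1378747… = CHF 1,284.9925…
Penalties + interest = CHF 1,281.5000 + CHF 1,284.9925… = CHF 2,566.49

CHF 2,566.49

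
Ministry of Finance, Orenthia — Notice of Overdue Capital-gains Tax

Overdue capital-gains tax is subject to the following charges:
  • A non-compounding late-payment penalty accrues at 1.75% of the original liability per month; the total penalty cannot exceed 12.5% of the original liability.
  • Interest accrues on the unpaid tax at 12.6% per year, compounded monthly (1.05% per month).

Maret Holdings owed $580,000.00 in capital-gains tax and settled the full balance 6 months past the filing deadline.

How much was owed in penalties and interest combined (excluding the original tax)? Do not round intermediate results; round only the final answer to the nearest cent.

Penalty: 6 × 1.75% × $580,000.00 = $60,900.00 (below the 12.5% cap of $72,500.00)
Interest: $580,000.00 × ((1 + 0.0105)^6 − 1) = $580,000.00 × 0.0646771… = $37,512.7096…
Penalties + interest = $60,900.0000 + $37,512.7096… = $98,412.71

$98,412.71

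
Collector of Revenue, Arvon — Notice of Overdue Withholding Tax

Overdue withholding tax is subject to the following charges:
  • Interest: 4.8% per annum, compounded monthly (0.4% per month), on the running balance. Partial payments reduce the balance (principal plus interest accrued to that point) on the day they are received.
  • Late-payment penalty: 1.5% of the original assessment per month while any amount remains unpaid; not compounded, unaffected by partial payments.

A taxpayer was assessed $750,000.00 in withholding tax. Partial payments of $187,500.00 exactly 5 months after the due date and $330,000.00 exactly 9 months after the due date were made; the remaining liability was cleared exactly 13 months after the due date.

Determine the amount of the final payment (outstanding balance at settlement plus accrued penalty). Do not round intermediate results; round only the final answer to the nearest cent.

Balance at month 5: $750,000.0000 × (1 + 0.004)^5 = $765,120.4810…
After $187,500.00 payment: $765,120.4810… − $187,500.00 = $577,620.4810…
Balance at month 9: $577,620.4810… × (1 + 0.004)^4 = $586,918.0082…
After $330,000.00 payment: $586,918.0082… − $330,000.00 = $256,918.0082…
Balance at month 13: $256,918.0082… × (1 + 0.004)^4 = $261,053.4263…
Penalty: 13 × 1.5% × $750,000.00 = $146,250.00
Final settlement = outstanding balance + penalty = $261,053.4263… + $146,250.00 = $407,303.43

$407,303.43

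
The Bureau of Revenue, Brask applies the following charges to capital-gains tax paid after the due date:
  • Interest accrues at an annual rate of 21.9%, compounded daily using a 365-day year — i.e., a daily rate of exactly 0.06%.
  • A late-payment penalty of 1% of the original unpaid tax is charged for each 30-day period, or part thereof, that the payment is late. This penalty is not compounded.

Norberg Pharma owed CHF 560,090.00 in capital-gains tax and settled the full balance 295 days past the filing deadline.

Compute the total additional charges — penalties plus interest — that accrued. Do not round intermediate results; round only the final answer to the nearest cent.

Penalty periods: ⌈295/30⌉ = 10; penalty = 10 × 1% × CHF 560,090.00 = CHF 56,009.00
Interest: CHF 560,090.00 × ((1 + 0.0006)^295 − 1) = CHF 560,090.00 × 0.19356774… = CHF 108,415.3546…
Penalties + interest = CHF 56,009.0000 + CHF 108,415.3546… = CHF 164,424.35

CHF 164,424.35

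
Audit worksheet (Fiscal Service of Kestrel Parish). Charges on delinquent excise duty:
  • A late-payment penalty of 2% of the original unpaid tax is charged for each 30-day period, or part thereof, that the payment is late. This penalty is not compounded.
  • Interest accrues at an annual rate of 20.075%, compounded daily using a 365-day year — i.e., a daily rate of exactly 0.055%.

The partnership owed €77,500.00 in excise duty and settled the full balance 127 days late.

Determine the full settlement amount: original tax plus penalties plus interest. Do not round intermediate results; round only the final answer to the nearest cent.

€90,855.32

Penalty periods: ⌈127/30⌉ = 5; penalty = 5 × 2% × €77,500.00 = €7,750.00
Interest: €77,500.00 × ((1 + 0.00055)^127 − 1) = €77,500.00 × 0.07232673… = €5,605.3213…
Total = €77,500.00 + €7,750.0000 + €5,605.3213… = €90,855.32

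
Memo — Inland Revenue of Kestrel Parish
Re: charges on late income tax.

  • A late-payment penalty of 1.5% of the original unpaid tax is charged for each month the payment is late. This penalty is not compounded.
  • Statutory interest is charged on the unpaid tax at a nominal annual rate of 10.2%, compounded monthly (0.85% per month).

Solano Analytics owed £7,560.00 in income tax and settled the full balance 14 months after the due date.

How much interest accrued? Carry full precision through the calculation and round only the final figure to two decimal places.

£951.08

Interest: £7,560.00 × ((1 + 0.0085)^14 − 1) = £7,560.00 × 0.1258036… = £951.0753…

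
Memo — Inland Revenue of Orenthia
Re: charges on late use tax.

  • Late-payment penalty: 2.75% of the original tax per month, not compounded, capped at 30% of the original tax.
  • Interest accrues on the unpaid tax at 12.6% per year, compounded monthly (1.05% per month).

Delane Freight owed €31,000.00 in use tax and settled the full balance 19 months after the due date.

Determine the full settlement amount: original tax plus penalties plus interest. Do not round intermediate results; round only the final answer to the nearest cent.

€47,105.22

Penalty (uncapped): 19 × 2.75% × €31,000.00 = €16,197.50; cap = 30% × €31,000.00 = €9,300.00 → penalty = €9,300.00
Interest: €31,000.00 × ((1 + 0.0105)^19 − 1) = €31,000.00 × 0.2195231… = €6,805.2168…
Total = €31,000.00 + €9,300.0000 + €6,805.2168… = €47,105.22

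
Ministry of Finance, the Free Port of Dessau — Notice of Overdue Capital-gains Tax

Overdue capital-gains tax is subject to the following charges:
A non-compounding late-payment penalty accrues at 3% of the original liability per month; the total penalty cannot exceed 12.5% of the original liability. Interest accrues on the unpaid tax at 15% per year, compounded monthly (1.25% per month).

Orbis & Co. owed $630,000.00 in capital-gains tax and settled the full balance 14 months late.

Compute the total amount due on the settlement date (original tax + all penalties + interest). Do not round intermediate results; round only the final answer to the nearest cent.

$828,421.49

Penalty (uncapped): 14 × 3% × $630,000.00 = $264,600.00; cap = 12.5% × $630,000.00 = $78,750.00 → penalty = $78,750.00
Interest: $630,000.00 × ((1 + 0.0125)^14 − 1) = $630,000.00 × 0.1899547… = $119,671.4916…
Total = $630,000.00 + $78,750.0000 + $119,671.4916… = $828,421.49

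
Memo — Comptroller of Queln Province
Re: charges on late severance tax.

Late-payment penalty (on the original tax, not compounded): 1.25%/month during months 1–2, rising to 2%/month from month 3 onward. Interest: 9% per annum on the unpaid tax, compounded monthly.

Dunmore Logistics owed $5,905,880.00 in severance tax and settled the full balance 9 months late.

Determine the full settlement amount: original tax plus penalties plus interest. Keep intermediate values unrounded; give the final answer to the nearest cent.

$7,291,168.17

Penalty, months 1–2: 2 × 1.25% × $5,905,880.00 = $147,647.00
Penalty, months 3–9: 7 × 2% × $5,905,880.00 = $826,823.20
Interest (9%/yr ÷ 12 = 0.75%/month): $5,905,880.00 × ((1 + 0.0075)^9 − 1) = $410,817.9689…
Total = $5,905,880.00 + $974,470.2000 + $410,817.9689… = $7,291,168.17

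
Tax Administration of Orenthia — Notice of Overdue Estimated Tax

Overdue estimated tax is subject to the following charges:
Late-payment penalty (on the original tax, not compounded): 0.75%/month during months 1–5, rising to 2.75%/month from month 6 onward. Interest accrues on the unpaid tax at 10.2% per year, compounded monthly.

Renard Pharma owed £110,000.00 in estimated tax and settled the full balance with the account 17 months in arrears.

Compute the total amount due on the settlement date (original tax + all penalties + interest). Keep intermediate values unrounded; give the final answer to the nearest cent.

£167,448.19

Penalty, months 1–5: 5 × 0.75% × £110,000.00 = £4,125.00
Penalty, months 6–17: 12 × 2.75% × £110,000.00 = £36,300.00
Interest (10.2%/yr ÷ 12 = 0.85%/month): £110,000.00 × ((1 + 0.0085)^17 − 1) = £17,023.1939…
Total = £110,000.00 + £40,425.0000 + £17,023.1939… = £167,448.19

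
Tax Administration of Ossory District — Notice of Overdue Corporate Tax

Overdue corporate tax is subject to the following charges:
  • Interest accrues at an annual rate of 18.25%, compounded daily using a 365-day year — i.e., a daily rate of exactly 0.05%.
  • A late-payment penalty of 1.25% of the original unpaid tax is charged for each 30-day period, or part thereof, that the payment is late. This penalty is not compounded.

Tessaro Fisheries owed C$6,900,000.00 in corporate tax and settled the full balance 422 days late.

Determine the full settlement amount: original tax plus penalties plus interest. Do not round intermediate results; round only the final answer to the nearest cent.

C$9,814,195.93

Penalty periods: ⌈422/30⌉ = 15; penalty = 15 × 1.25% × C$6,900,000.00 = C$1,293,750.00
Interest: C$6,900,000.00 × ((1 + 0.0005)^422 − 1) = C$6,900,000.00 × 0.23484724… = C$1,620,445.9343…
Total = C$6,900,000.00 + C$1,293,750.0000 + C$1,620,445.9343… = C$9,814,195.93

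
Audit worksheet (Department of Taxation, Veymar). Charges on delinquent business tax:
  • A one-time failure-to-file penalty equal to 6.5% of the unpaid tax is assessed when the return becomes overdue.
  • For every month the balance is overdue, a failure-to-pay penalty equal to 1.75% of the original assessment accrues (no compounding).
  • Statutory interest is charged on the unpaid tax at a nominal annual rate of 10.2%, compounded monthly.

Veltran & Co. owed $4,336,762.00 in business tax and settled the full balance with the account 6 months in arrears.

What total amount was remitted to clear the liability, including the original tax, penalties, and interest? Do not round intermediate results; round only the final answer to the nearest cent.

$5,299,939.97

Failure-to-file penalty: 6.5% × $4,336,762.00 = $281,889.53
Failure-to-pay penalty = 1.75% × $4,336,762.00 × 6 mo = $455,360.01
Interest (10.2%/yr ÷ 12 = 0.85%/month): $4,336,762.00 × ((1 + 0.0085)^6 − 1) = $225,928.4348…
Total = $4,336,762.00 + $737,249.5400 + $225,928.4348… = $5,299,939.97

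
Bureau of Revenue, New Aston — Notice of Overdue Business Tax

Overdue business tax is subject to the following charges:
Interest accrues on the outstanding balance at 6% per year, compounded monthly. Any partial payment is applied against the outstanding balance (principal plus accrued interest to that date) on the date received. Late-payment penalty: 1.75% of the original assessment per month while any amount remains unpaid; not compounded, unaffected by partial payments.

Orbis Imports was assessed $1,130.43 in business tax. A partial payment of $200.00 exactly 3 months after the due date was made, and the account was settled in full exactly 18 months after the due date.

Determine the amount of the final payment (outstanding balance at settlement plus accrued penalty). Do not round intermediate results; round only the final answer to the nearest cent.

Monthly rate = 6% ÷ 12 = 0.5%
Balance at month 3: $1,130.4300 × (1 + 0.005)^3 = $1,147.4714…
After $200.00 payment: $1,147.4714… − $200.00 = $947.4714…
Balance at month 18: $947.4714… × (1 + 0.005)^15 = $1,021.0735…
Penalty: 18 × 1.75% × $1,130.43 = $356.09…
Final settlement = outstanding balance + penalty = $1,021.0735… + $356.09… = $1,377.16

$1,377.16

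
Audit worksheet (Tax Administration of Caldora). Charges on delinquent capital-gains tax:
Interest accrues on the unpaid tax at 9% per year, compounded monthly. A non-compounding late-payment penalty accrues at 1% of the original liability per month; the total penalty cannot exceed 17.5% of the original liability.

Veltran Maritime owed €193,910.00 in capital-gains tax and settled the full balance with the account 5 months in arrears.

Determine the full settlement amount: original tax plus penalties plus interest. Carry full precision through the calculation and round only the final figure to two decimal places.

€210,987.02

Penalty: 5 × 1% × €193,910.00 = €9,695.50 (below the 17.5% cap of €33,934.25)
Interest (9%/yr ÷ 12 = 0.75%/month): €193,910.00 × ((1 + 0.0075)^5 − 1) = €7,381.5205…
Total = €193,910.00 + €9,695.5000 + €7,381.5205… = €210,987.02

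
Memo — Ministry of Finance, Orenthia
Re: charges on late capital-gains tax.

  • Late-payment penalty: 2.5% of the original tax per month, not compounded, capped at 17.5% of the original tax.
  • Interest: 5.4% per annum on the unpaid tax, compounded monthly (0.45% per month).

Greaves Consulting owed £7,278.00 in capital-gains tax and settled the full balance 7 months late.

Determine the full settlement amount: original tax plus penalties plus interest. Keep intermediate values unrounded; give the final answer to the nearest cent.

Penalty (uncapped): 7 × 2.5% × £7,278.00 = £1,273.65; cap = 17.5% × £7,278.00 = £1,273.65 → penalty = £1,273.65
Interest: £7,278.00 × ((1 + 0.0045)^7 − 1) = £7,278.00 × 0.0319285… = £232.3753…
Total = £7,278.00 + £1,273.6500 + £232.3753… = £8,784.03

£8,784.03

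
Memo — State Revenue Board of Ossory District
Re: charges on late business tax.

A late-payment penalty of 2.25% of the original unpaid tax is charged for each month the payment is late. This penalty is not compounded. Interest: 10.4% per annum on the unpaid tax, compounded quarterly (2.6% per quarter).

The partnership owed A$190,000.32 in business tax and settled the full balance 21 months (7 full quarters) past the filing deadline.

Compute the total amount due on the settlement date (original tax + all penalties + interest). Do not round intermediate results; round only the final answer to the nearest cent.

Late-payment penalty: 21 × 2.25% × A$190,000.32 = A$89,775.15…
Interest: A$190,000.32 × ((1 + 0.026)^7 − 1) = A$190,000.32 × 0.1968274… = A$37,397.2701…
Total = A$190,000.32 + A$89,775.1512 + A$37,397.2701… = A$317,172.74

A$317,172.74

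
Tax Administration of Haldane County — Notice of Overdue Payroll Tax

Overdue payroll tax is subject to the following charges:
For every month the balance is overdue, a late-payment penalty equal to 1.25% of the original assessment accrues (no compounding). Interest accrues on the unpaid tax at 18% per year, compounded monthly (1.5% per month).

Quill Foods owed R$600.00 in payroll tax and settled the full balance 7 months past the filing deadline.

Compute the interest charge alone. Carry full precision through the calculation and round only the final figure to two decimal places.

R$65.91

Interest: R$600.00 × ((1 + 0.015)^7 − 1) = R$600.00 × 0.1098449… = R$65.9069…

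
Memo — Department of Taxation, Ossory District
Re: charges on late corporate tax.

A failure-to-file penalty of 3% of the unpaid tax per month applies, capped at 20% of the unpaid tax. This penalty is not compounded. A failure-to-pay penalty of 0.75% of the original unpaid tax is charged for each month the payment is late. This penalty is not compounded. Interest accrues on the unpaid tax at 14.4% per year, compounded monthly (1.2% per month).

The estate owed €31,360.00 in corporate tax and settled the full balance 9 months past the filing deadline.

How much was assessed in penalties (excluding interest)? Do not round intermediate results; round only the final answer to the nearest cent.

Failure-to-file: 9 × 3% × €31,360.00 = €8,467.20, capped at 20% × €31,360.00 = €6,272.00
Failure-to-pay penalty = 0.75% × €31,360.00 × 9 mo = €2,116.80
Total penalty = €6,272.00 + €2,116.80 = €8,388.80

€8,388.80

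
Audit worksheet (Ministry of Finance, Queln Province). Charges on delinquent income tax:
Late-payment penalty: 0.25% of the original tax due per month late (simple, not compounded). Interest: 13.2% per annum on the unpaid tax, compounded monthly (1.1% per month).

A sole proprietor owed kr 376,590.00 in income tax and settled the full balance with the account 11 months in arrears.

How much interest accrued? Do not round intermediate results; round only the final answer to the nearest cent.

kr 48,158.15

Interest: kr 376,590.00 × ((1 + 0.011)^11 − 1) = kr 376,590.00 × 0.1278795… = kr 48,158.1491…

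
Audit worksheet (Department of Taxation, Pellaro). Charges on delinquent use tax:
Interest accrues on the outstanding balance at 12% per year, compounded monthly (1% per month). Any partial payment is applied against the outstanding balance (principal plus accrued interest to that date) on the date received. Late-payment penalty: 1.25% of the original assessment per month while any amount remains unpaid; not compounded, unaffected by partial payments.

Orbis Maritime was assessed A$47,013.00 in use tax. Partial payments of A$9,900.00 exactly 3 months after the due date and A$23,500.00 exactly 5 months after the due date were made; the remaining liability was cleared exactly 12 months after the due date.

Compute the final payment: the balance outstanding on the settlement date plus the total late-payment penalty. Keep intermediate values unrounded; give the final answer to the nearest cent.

Balance at month 3: A$47,013.0000 × (1 + 0.01)^3 = A$48,437.5409…
After A$9,900.00 payment: A$48,437.5409… − A$9,900.00 = A$38,537.5409…
Balance at month 5: A$38,537.5409… × (1 + 0.01)^2 = A$39,312.1455…
After A$23,500.00 payment: A$39,312.1455… − A$23,500.00 = A$15,812.1455…
Balance at month 12: A$15,812.1455… × (1 + 0.01)^7 = A$16,952.7602…
Penalty: 12 × 1.25% × A$47,013.00 = A$7,051.95
Final settlement = outstanding balance + penalty = A$16,952.7602… + A$7,051.95 = A$24,004.71

A$24,004.71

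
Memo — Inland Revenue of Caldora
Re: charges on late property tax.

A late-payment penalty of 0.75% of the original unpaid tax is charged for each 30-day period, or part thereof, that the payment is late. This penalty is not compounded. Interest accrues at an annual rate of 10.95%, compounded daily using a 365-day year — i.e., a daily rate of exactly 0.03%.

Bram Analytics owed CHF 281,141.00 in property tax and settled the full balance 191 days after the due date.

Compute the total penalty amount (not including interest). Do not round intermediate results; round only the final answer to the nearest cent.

Penalty periods: ⌈191/30⌉ = 7; penalty = 7 × 0.75% × CHF 281,141.00 = CHF 14,759.90…

CHF 14,759.90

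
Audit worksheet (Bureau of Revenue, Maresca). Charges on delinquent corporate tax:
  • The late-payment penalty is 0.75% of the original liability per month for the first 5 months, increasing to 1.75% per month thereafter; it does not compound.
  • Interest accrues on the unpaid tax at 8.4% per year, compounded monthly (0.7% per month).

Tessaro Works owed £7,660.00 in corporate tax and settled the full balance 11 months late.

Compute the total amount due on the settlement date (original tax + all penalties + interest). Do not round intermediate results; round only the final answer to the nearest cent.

Penalty, months 1–5: 5 × 0.75% × £7,660.00 = £287.25
Penalty, months 6–11: 6 × 1.75% × £7,660.00 = £804.30
Interest: £7,660.00 × ((1 + 0.007)^11 − 1) = £7,660.00 × 0.0797524… = £610.9033…
Total = £7,660.00 + £1,091.5500 + £610.9033… = £9,362.45

£9,362.45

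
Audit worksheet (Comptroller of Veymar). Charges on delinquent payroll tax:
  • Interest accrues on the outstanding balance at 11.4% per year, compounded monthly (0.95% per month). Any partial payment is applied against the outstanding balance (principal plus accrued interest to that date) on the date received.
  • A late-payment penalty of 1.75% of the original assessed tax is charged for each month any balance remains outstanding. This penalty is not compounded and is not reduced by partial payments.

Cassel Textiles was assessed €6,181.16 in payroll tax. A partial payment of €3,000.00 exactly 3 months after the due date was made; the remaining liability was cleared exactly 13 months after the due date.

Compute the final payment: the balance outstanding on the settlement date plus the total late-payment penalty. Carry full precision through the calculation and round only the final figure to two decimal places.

€5,098.31

Balance at month 3: €6,181.1600 × (1 + 0.0095)^3 = €6,359.0019…
After €3,000.00 payment: €6,359.0019… − €3,000.00 = €3,359.0019…
Balance at month 13: €3,359.0019… × (1 + 0.0095)^10 = €3,692.1002…
Penalty: 13 × 1.75% × €6,181.16 = €1,406.21…
Final settlement = outstanding balance + penalty = €3,692.1002… + €1,406.21… = €5,098.31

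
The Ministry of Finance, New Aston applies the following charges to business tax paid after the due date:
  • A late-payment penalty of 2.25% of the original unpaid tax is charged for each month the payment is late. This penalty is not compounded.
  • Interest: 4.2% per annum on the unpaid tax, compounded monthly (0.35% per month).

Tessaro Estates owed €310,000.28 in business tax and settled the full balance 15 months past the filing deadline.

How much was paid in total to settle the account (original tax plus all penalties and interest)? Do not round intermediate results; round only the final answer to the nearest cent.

€431,305.24

Late-payment penalty: 15 × 2.25% × €310,000.28 = €104,625.09…
Interest: €310,000.28 × ((1 + 0.0035)^15 − 1) = €310,000.28 × 0.0538060… = €16,679.8641…
Total = €310,000.28 + €104,625.0945 + €16,679.8641… = €431,305.24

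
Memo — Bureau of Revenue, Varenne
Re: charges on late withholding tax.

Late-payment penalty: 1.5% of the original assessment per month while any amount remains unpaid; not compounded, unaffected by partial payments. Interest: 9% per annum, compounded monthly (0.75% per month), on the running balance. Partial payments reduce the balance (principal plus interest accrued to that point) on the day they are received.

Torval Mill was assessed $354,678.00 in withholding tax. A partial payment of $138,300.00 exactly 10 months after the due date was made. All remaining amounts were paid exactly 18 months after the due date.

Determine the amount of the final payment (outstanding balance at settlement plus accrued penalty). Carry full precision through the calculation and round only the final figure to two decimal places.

$354,681.52

Balance at month 10: $354,678.0000 × (1 + 0.0075)^10 = $382,194.8221…
After $138,300.00 payment: $382,194.8221… − $138,300.00 = $243,894.8221…
Balance at month 18: $243,894.8221… × (1 + 0.0075)^8 = $258,918.4621…
Penalty: 18 × 1.5% × $354,678.00 = $95,763.06
Final settlement = outstanding balance + penalty = $258,918.4621… + $95,763.06 = $354,681.52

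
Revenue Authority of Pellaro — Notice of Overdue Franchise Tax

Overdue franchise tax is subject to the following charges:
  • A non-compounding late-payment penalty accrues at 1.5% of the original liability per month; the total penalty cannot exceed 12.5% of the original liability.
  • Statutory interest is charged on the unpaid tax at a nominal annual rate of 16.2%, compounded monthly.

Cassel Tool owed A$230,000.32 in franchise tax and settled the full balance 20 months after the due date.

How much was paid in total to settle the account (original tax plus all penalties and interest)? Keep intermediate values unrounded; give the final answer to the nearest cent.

A$329,498.56

Penalty (uncapped): 20 × 1.5% × A$230,000.32 = A$69,000.10…; cap = 12.5% × A$230,000.32 = A$28,750.04 → penalty = A$28,750.04
Interest (16.2%/yr ÷ 12 = 1.35%/month): A$230,000.32 × ((1 + 0.0135)^20 − 1) = A$70,748.2014…
Total = A$230,000.32 + A$28,750.0400 + A$70,748.2014… = A$329,498.56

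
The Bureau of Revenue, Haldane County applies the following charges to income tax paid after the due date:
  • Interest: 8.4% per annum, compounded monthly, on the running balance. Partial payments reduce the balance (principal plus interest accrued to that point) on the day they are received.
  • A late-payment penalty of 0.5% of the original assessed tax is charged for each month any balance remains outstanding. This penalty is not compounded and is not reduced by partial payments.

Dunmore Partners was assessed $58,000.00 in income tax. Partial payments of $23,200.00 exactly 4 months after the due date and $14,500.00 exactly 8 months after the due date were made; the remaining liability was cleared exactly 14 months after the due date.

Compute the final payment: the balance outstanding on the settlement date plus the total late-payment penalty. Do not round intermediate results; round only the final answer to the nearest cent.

Monthly rate = 8.4% ÷ 12 = 0.7%
Balance at month 4: $58,000.0000 × (1 + 0.007)^4 = $59,641.1317…
After $23,200.00 payment: $59,641.1317… − $23,200.00 = $36,441.1317…
Balance at month 8: $36,441.1317… × (1 + 0.007)^4 = $37,472.2472…
After $14,500.00 payment: $37,472.2472… − $14,500.00 = $22,972.2472…
Balance at month 14: $22,972.2472… × (1 + 0.007)^6 = $23,954.1246…
Penalty: 14 × 0.5% × $58,000.00 = $4,060.00
Final settlement = outstanding balance + penalty = $23,954.1246… + $4,060.00 = $28,014.12

$28,014.12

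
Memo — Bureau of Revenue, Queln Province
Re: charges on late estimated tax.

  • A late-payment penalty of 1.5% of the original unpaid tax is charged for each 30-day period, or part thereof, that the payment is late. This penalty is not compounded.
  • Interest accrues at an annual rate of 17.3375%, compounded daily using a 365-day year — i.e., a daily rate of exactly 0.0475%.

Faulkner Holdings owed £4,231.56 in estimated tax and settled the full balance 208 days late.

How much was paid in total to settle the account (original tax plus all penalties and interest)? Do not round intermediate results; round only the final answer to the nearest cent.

Penalty periods: ⌈208/30⌉ = 7; penalty = 7 × 1.5% × £4,231.56 = £444.31…
Interest: £4,231.56 × ((1 + 0.000475)^208 − 1) = £4,231.56 × 0.10381962… = £439.3189…
Total = £4,231.56 + £444.3138 + £439.3189… = £5,115.19

£5,115.19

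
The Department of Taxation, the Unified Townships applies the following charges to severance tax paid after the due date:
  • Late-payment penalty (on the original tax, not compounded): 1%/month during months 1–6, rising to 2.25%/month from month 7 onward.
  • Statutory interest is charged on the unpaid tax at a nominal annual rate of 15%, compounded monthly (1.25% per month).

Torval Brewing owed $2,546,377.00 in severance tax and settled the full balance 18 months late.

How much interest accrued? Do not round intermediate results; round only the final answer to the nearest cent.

Interest: $2,546,377.00 × ((1 + 0.0125)^18 − 1) = $2,546,377.00 × 0.2505774… = $638,064.5132…

$638,064.51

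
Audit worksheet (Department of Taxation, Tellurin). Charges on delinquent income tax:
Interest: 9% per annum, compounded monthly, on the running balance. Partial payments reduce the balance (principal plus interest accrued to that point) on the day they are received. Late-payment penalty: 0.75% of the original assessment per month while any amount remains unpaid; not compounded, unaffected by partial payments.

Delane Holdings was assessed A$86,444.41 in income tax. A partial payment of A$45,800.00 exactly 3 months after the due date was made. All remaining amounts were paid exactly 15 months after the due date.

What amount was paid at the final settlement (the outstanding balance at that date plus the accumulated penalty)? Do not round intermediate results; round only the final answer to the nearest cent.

Monthly rate = 9% ÷ 12 = 0.75%
Balance at month 3: A$86,444.4100 × (1 + 0.0075)^3 = A$88,404.0332…
After A$45,800.00 payment: A$88,404.0332… − A$45,800.00 = A$42,604.0332…
Balance at month 15: A$42,604.0332… × (1 + 0.0075)^12 = A$46,600.5854…
Penalty: 15 × 0.75% × A$86,444.41 = A$9,725.00…
Final settlement = outstanding balance + penalty = A$46,600.5854… + A$9,725.00… = A$56,325.58

A$56,325.58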